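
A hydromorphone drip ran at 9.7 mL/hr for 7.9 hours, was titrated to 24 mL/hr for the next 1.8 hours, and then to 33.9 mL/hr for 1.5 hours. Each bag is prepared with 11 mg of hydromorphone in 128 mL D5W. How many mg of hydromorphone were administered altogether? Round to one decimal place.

14.7 mg

Concentration = 11 mg ÷ 128 mL = 0.0859375 mg/mL
Stage 1: 9.7 mL/hr × 7.9 hr = 76.63 mL → 76.63 mL × 0.0859375 mg/mL = 6.585391 mg
Stage 2: 24 mL/hr × 1.8 hr = 43.2 mL → 43.2 mL × 0.0859375 mg/mL = 3.7125 mg
Stage 3: 33.9 mL/hr × 1.5 hr = 50.85 mL → 50.85 mL × 0.0859375 mg/mL = 4.369922 mg
Total = 6.585391 + 3.7125 + 4.369922 = 14.66781 mg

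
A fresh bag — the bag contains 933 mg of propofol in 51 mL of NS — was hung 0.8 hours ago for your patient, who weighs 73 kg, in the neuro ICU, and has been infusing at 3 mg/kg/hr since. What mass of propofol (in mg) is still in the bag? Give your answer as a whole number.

758 mg

Dose = 3 mg/kg/hr × 73 kg = 219 mg/hr
Concentration = 933 mg ÷ 51 mL = 18.29412 mg/mL
Rate = 219 mg/hr ÷ 18.29412 mg/mL = 11.97106 mL/hr
Volume infused = 11.97106 mL/hr × 0.8 hr = 9.576849 mL
Volume remaining = 51 − 9.576849 = 41.42315 mL
Drug remaining = 41.42315 mL × 18.29412 mg/mL = 757.8 mg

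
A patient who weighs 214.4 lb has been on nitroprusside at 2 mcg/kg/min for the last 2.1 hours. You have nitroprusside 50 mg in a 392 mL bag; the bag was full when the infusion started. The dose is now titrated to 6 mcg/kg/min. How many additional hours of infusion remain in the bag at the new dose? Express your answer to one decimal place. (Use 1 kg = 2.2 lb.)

Initial rate:
Weight = 214.4 lb ÷ 2.2 lb/kg = 97.45455 kg
Dose = 2 mcg/kg/min × 97.45455 kg = 194.9091 mcg/min
194.9091 mcg/min × 60 min/hr = 11694.55 mcg/hr
Concentration = 50 mg ÷ 392 mL = 0.127551 mg/mL = 127.551 mcg/mL
Rate = 11694.55 mcg/hr ÷ 127.551 mcg/mL = 91.68524 mL/hr
Volume infused so far = 91.68524 mL/hr × 2.1 hr = 192.539 mL
Volume remaining = 392 − 192.539 = 199.461 mL
New rate:
Dose = 6 mcg/kg/min × 97.45455 kg = 584.7273 mcg/min
584.7273 mcg/min × 60 min/hr = 35083.64 mcg/hr
Rate = 35083.64 mcg/hr ÷ 127.551 mcg/mL = 275.0557 mL/hr
Time remaining = 199.461 mL ÷ 275.0557 mL/hr = 0.7251658 hr

0.7 hours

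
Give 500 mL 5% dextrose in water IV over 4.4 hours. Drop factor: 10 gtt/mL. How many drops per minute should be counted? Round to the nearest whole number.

19 gtt/min

500 mL ÷ (4.4 hr × 60 = 264 min) = 1.893939 mL/min
1.893939 mL/min × 10 gtt/mL = 18.93939 gtt/min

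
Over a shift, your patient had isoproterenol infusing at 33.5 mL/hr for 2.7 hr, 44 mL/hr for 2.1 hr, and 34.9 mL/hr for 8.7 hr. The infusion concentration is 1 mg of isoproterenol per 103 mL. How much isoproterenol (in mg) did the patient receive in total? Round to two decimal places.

Concentration = 1 mg ÷ 103 mL = 0.009708738 mg/mL
Stage 1: 33.5 mL/hr × 2.7 hr = 90.45 mL → 90.45 mL × 0.009708738 mg/mL = 0.8781553 mg
Stage 2: 44 mL/hr × 2.1 hr = 92.4 mL → 92.4 mL × 0.009708738 mg/mL = 0.8970874 mg
Stage 3: 34.9 mL/hr × 8.7 hr = 303.63 mL → 303.63 mL × 0.009708738 mg/mL = 2.947864 mg
Total = 0.8781553 + 0.8970874 + 2.947864 = 4.723107 mg

4.72 mg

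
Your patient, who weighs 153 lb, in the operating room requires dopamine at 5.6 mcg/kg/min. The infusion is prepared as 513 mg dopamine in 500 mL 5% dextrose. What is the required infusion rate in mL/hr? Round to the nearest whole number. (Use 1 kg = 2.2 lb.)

Weight = 153 lb ÷ 2.2 lb/kg = 69.54545 kg
Dose = 5.6 mcg/kg/min × 69.54545 kg = 389.4545 mcg/min
389.4545 mcg/min × 60 min/hr = 23367.27 mcg/hr
Concentration = 513 mg ÷ 500 mL = 1.026 mg/mL = 1026 mcg/mL
Rate = 23367.27 mcg/hr ÷ 1026 mcg/mL = 22.77512 mL/hr

23 mL/hr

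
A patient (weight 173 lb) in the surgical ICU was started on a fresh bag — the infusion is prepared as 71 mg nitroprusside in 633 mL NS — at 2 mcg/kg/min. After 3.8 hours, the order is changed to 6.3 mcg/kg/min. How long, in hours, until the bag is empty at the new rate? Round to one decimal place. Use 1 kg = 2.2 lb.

1.2 hours

Initial rate:
Weight = 173 lb ÷ 2.2 lb/kg = 78.63636 kg
Dose = 2 mcg/kg/min × 78.63636 kg = 157.2727 mcg/min
157.2727 mcg/min × 60 min/hr = 9436.364 mcg/hr
Concentration = 71 mg ÷ 633 mL = 0.1121643 mg/mL = 112.1643 mcg/mL
Rate = 9436.364 mcg/hr ÷ 112.1643 mcg/mL = 84.12983 mL/hr
Volume infused so far = 84.12983 mL/hr × 3.8 hr = 319.6934 mL
Volume remaining = 633 − 319.6934 = 313.3066 mL
New rate:
Dose = 6.3 mcg/kg/min × 78.63636 kg = 495.4091 mcg/min
495.4091 mcg/min × 60 min/hr = 29724.55 mcg/hr
Rate = 29724.55 mcg/hr ÷ 112.1643 mcg/mL = 265.009 mL/hr
Time remaining = 313.3066 mL ÷ 265.009 mL/hr = 1.182249 hr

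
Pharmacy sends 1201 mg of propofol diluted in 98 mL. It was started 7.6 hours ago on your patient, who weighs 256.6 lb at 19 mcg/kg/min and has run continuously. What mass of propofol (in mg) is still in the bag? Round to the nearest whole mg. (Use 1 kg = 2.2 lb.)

Weight = 256.6 lb ÷ 2.2 lb/kg = 116.6364 kg
Dose = 19 mcg/kg/min × 116.6364 kg = 2216.091 mcg/min
2216.091 mcg/min × 60 min/hr = 132965.5 mcg/hr
Concentration = 1201 mg ÷ 98 mL = 12.2551 mg/mL = 12255.1 mcg/mL
Rate = 132965.5 mcg/hr ÷ 12255.1 mcg/mL = 10.8498 mL/hr
Volume infused = 10.8498 mL/hr × 7.6 hr = 82.45851 mL
Volume remaining = 98 − 82.45851 = 15.54149 mL
Drug remaining = 15.54149 mL × 12255.1 mcg/mL = 190462.5 mcg = 190.4625 mg

190 mg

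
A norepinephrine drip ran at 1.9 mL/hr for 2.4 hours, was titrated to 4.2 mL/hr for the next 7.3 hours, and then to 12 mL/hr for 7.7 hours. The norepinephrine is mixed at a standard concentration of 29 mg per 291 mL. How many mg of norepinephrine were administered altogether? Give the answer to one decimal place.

12.7 mg

Concentration = 29 mg ÷ 291 mL = 0.09965636 mg/mL
Stage 1: 1.9 mL/hr × 2.4 hr = 4.56 mL → 4.56 mL × 0.09965636 mg/mL = 0.454433 mg
Stage 2: 4.2 mL/hr × 7.3 hr = 30.66 mL → 30.66 mL × 0.09965636 mg/mL = 3.055464 mg
Stage 3: 12 mL/hr × 7.7 hr = 92.4 mL → 92.4 mL × 0.09965636 mg/mL = 9.208247 mg
Total = 0.454433 + 3.055464 + 9.208247 = 12.71814 mg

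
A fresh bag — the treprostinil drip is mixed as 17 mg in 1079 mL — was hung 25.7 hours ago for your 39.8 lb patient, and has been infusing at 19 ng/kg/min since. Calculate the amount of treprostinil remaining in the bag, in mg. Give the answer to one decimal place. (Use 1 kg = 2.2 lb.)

16.5 mg

Weight = 39.8 lb ÷ 2.2 lb/kg = 18.09091 kg
Dose = 19 ng/kg/min × 18.09091 kg = 343.7273 ng/min
343.7273 ng/min × 60 min/hr = 20623.64 ng/hr
Concentration = 17 mg ÷ 1079 mL = 0.01575533 mg/mL = 15755.33 ng/mL
Rate = 20623.64 ng/hr ÷ 15755.33 ng/mL = 1.308994 mL/hr
Volume infused = 1.308994 mL/hr × 25.7 hr = 33.64115 mL
Volume remaining = 1079 − 33.64115 = 1045.359 mL
Drug remaining = 1045.359 mL × 15755.33 ng/mL = 16469973 ng = 16.46997 mg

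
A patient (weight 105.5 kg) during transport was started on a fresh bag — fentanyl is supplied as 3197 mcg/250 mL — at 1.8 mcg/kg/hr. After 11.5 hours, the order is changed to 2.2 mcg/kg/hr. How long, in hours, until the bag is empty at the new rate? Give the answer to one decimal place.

Initial rate:
Dose = 1.8 mcg/kg/hr × 105.5 kg = 189.9 mcg/hr
Concentration = 3197 mcg ÷ 250 mL = 12.788 mcg/mL
Rate = 189.9 mcg/hr ÷ 12.788 mcg/mL = 14.84986 mL/hr
Volume infused so far = 14.84986 mL/hr × 11.5 hr = 170.7734 mL
Volume remaining = 250 − 170.7734 = 79.22662 mL
New rate:
Dose = 2.2 mcg/kg/hr × 105.5 kg = 232.1 mcg/hr
Rate = 232.1 mcg/hr ÷ 12.788 mcg/mL = 18.14983 mL/hr
Time remaining = 79.22662 mL ÷ 18.14983 mL/hr = 4.365144 hr

4.4 hours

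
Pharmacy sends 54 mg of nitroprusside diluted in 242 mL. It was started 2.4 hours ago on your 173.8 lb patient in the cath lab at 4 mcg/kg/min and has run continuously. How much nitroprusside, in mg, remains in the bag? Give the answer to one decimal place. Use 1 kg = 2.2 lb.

8.5 mg

Weight = 173.8 lb ÷ 2.2 lb/kg = 79 kg
Dose = 4 mcg/kg/min × 79 kg = 316 mcg/min
316 mcg/min × 60 min/hr = 18960 mcg/hr
Concentration = 54 mg ÷ 242 mL = 0.2231405 mg/mL = 223.1405 mcg/mL
Rate = 18960 mcg/hr ÷ 223.1405 mcg/mL = 84.96889 mL/hr
Volume infused = 84.96889 mL/hr × 2.4 hr = 203.9253 mL
Volume remaining = 242 − 203.9253 = 38.07467 mL
Drug remaining = 38.07467 mL × 223.1405 mcg/mL = 8496 mcg = 8.496 mg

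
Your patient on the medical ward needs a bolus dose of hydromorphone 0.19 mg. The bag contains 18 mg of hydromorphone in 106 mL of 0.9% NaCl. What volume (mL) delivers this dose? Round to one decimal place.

1.1 mL

Concentration = 18 mg ÷ 106 mL = 0.1698113 mg/mL
Volume = 0.19 mg ÷ 0.1698113 mg/mL = 1.118889 mL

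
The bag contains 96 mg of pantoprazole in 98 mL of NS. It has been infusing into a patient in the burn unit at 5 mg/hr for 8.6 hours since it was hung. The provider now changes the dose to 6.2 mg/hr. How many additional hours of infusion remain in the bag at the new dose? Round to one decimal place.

Initial rate:
Concentration = 96 mg ÷ 98 mL = 0.9795918 mg/mL
Rate = 5 mg/hr ÷ 0.9795918 mg/mL = 5.104167 mL/hr
Volume infused so far = 5.104167 mL/hr × 8.6 hr = 43.89583 mL
Volume remaining = 98 − 43.89583 = 54.10417 mL
New rate:
Rate = 6.2 mg/hr ÷ 0.9795918 mg/mL = 6.329167 mL/hr
Time remaining = 54.10417 mL ÷ 6.329167 mL/hr = 8.548387 hr

8.5 hours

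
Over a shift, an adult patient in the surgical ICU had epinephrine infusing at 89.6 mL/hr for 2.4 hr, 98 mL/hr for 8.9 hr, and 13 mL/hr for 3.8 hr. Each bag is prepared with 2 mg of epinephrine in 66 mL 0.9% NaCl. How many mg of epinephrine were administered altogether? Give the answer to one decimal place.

Concentration = 2 mg ÷ 66 mL = 0.03030303 mg/mL
Stage 1: 89.6 mL/hr × 2.4 hr = 215.04 mL → 215.04 mL × 0.03030303 mg/mL = 6.516364 mg
Stage 2: 98 mL/hr × 8.9 hr = 872.2 mL → 872.2 mL × 0.03030303 mg/mL = 26.4303 mg
Stage 3: 13 mL/hr × 3.8 hr = 49.4 mL → 49.4 mL × 0.03030303 mg/mL = 1.49697 mg
Total = 6.516364 + 26.4303 + 1.49697 = 34.44364 mg

34.4 mg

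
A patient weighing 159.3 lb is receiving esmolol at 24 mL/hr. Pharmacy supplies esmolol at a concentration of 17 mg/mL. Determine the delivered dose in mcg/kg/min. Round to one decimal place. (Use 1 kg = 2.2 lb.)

93.9 mcg/kg/min

Weight = 159.3 lb ÷ 2.2 lb/kg = 72.40909 kg
Concentration = 17 mg/mL = 17000 mcg/mL
Drug rate = 24 mL/hr × 17000 mcg/mL = 408000 mcg/hr
408000 mcg/hr ÷ 60 min/hr = 6800 mcg/min
6800 mcg/min ÷ 72.40909 kg = 93.91086 mcg/kg/min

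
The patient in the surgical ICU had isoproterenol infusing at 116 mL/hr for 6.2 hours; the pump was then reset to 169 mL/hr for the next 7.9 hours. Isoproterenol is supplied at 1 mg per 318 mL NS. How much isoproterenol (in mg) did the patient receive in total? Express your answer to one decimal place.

Concentration = 1 mg ÷ 318 mL = 0.003144654 mg/mL
Stage 1: 116 mL/hr × 6.2 hr = 719.2 mL → 719.2 mL × 0.003144654 mg/mL = 2.261635 mg
Stage 2: 169 mL/hr × 7.9 hr = 1335.1 mL → 1335.1 mL × 0.003144654 mg/mL = 4.198428 mg
Total = 2.261635 + 4.198428 = 6.460063 mg

6.5 mg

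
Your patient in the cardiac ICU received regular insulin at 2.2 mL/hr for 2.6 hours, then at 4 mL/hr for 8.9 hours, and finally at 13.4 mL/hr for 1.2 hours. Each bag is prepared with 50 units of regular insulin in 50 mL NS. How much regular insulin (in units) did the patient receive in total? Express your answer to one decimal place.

Concentration = 50 units ÷ 50 mL = 1 units/mL
Stage 1: 2.2 mL/hr × 2.6 hr = 5.72 mL → 5.72 mL × 1 units/mL = 5.72 units
Stage 2: 4 mL/hr × 8.9 hr = 35.6 mL → 35.6 mL × 1 units/mL = 35.6 units
Stage 3: 13.4 mL/hr × 1.2 hr = 16.08 mL → 16.08 mL × 1 units/mL = 16.08 units
Total = 5.72 + 35.6 + 16.08 = 57.4 units

57.4 units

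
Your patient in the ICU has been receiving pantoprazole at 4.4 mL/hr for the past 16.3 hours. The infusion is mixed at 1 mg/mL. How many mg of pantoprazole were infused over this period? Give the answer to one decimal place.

Drug rate = 4.4 mL/hr × 1 mg/mL = 4.4 mg/hr
Total = 4.4 mg/hr × 16.3 hr = 71.72 mg

71.7 mg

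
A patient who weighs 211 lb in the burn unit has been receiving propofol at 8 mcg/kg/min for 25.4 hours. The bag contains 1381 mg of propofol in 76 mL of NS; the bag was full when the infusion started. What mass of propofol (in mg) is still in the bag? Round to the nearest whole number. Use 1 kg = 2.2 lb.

212 mg

Weight = 211 lb ÷ 2.2 lb/kg = 95.90909 kg
Dose = 8 mcg/kg/min × 95.90909 kg = 767.2727 mcg/min
767.2727 mcg/min × 60 min/hr = 46036.36 mcg/hr
Concentration = 1381 mg ÷ 76 mL = 18.17105 mg/mL = 18171.05 mcg/mL
Rate = 46036.36 mcg/hr ÷ 18171.05 mcg/mL = 2.5335 mL/hr
Volume infused = 2.5335 mL/hr × 25.4 hr = 64.3509 mL
Volume remaining = 76 − 64.3509 = 11.6491 mL
Drug remaining = 11.6491 mL × 18171.05 mcg/mL = 211676.4 mcg = 211.6764 mg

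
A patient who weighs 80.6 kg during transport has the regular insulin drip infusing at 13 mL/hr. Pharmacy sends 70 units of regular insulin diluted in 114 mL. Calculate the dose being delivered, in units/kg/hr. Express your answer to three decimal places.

0.099 units/kg/hr

Concentration = 70 units ÷ 114 mL = 0.6140351 units/mL
Drug rate = 13 mL/hr × 0.6140351 units/mL = 7.982456 units/hr
7.982456 units/hr ÷ 80.6 kg = 0.09903792 units/kg/hr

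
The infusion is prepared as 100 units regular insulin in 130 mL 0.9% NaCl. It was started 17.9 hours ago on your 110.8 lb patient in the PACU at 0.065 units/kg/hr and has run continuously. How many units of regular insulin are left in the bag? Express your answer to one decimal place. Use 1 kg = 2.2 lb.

41.4 units

Weight = 110.8 lb ÷ 2.2 lb/kg = 50.36364 kg
Dose = 0.065 units/kg/hr × 50.36364 kg = 3.273636 units/hr
Concentration = 100 units ÷ 130 mL = 0.7692308 units/mL
Rate = 3.273636 units/hr ÷ 0.7692308 units/mL = 4.255727 mL/hr
Volume infused = 4.255727 mL/hr × 17.9 hr = 76.17752 mL
Volume remaining = 130 − 76.17752 = 53.82248 mL
Drug remaining = 53.82248 mL × 0.7692308 units/mL = 41.40191 units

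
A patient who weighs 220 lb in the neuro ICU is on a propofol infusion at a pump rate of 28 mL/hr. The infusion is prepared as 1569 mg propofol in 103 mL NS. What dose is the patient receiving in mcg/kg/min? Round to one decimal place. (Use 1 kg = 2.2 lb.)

Weight = 220 lb ÷ 2.2 lb/kg = 100 kg
Concentration = 1569 mg ÷ 103 mL = 15.23301 mg/mL = 15233.01 mcg/mL
Drug rate = 28 mL/hr × 15233.01 mcg/mL = 426524.3 mcg/hr
426524.3 mcg/hr ÷ 60 min/hr = 7108.738 mcg/min
7108.738 mcg/min ÷ 100 kg = 71.08738 mcg/kg/min

71.1 mcg/kg/min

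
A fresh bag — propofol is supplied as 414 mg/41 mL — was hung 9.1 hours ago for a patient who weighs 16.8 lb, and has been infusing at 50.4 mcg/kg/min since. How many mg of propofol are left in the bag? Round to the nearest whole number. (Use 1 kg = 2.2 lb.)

204 mg

Weight = 16.8 lb ÷ 2.2 lb/kg = 7.636364 kg
Dose = 50.4 mcg/kg/min × 7.636364 kg = 384.8727 mcg/min
384.8727 mcg/min × 60 min/hr = 23092.36 mcg/hr
Concentration = 414 mg ÷ 41 mL = 10.09756 mg/mL = 10097.56 mcg/mL
Rate = 23092.36 mcg/hr ÷ 10097.56 mcg/mL = 2.286925 mL/hr
Volume infused = 2.286925 mL/hr × 9.1 hr = 20.81102 mL
Volume remaining = 41 − 20.81102 = 20.18898 mL
Drug remaining = 20.18898 mL × 10097.56 mcg/mL = 203859.5 mcg = 203.8595 mg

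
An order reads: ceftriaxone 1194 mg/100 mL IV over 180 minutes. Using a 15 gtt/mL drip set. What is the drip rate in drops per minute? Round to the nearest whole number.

8 gtt/min

100 mL ÷ (180 min) = 0.5555556 mL/min
0.5555556 mL/min × 15 gtt/mL = 8.333333 gtt/min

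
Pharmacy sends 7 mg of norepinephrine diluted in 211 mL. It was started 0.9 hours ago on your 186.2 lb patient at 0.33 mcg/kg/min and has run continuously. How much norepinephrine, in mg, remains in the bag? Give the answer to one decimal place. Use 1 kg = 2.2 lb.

5.5 mg

Weight = 186.2 lb ÷ 2.2 lb/kg = 84.63636 kg
Dose = 0.33 mcg/kg/min × 84.63636 kg = 27.93 mcg/min
27.93 mcg/min × 60 min/hr = 1675.8 mcg/hr
Concentration = 7 mg ÷ 211 mL = 0.03317536 mg/mL = 33.17536 mcg/mL
Rate = 1675.8 mcg/hr ÷ 33.17536 mcg/mL = 50.5134 mL/hr
Volume infused = 50.5134 mL/hr × 0.9 hr = 45.46206 mL
Volume remaining = 211 − 45.46206 = 165.5379 mL
Drug remaining = 165.5379 mL × 33.17536 mcg/mL = 5491.78 mcg = 5.49178 mg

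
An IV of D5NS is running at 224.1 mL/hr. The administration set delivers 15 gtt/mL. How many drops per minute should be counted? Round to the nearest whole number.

56 gtt/min

224.1 mL/hr ÷ 60 min/hr = 3.735 mL/min
3.735 mL/min × 15 gtt/mL = 56.025 gtt/min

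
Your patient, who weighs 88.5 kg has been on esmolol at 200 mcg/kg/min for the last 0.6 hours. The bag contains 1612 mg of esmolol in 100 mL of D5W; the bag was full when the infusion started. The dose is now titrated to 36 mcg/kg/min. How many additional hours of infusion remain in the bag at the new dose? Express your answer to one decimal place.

Initial rate:
Dose = 200 mcg/kg/min × 88.5 kg = 17700 mcg/min
17700 mcg/min × 60 min/hr = 1062000 mcg/hr
Concentration = 1612 mg ÷ 100 mL = 16.12 mg/mL = 16120 mcg/mL
Rate = 1062000 mcg/hr ÷ 16120 mcg/mL = 65.88089 mL/hr
Volume infused so far = 65.88089 mL/hr × 0.6 hr = 39.52854 mL
Volume remaining = 100 − 39.52854 = 60.47146 mL
New rate:
Dose = 36 mcg/kg/min × 88.5 kg = 3186 mcg/min
3186 mcg/min × 60 min/hr = 191160 mcg/hr
Rate = 191160 mcg/hr ÷ 16120 mcg/mL = 11.85856 mL/hr
Time remaining = 60.47146 mL ÷ 11.85856 mL/hr = 5.099393 hr

5.1 hours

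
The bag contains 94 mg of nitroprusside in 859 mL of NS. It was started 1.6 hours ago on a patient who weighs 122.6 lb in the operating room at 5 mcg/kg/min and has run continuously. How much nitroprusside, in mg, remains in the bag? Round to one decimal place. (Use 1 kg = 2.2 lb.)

Weight = 122.6 lb ÷ 2.2 lb/kg = 55.72727 kg
Dose = 5 mcg/kg/min × 55.72727 kg = 278.6364 mcg/min
278.6364 mcg/min × 60 min/hr = 16718.18 mcg/hr
Concentration = 94 mg ÷ 859 mL = 0.1094296 mg/mL = 109.4296 mcg/mL
Rate = 16718.18 mcg/hr ÷ 109.4296 mcg/mL = 152.7757 mL/hr
Volume infused = 152.7757 mL/hr × 1.6 hr = 244.4412 mL
Volume remaining = 859 − 244.4412 = 614.5588 mL
Drug remaining = 614.5588 mL × 109.4296 mcg/mL = 67250.91 mcg = 67.25091 mg

67.3 mg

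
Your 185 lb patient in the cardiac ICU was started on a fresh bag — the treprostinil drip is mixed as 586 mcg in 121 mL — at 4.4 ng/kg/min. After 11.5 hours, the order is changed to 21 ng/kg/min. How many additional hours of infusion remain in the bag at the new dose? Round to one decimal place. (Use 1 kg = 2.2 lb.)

Initial rate:
Weight = 185 lb ÷ 2.2 lb/kg = 84.09091 kg
Dose = 4.4 ng/kg/min × 84.09091 kg = 370 ng/min
370 ng/min × 60 min/hr = 22200 ng/hr
Concentration = 586 mcg ÷ 121 mL = 4.842975 mcg/mL = 4842.975 ng/mL
Rate = 22200 ng/hr ÷ 4842.975 ng/mL = 4.583959 mL/hr
Volume infused so far = 4.583959 mL/hr × 11.5 hr = 52.71553 mL
Volume remaining = 121 − 52.71553 = 68.28447 mL
New rate:
Dose = 21 ng/kg/min × 84.09091 kg = 1765.909 ng/min
1765.909 ng/min × 60 min/hr = 105954.5 ng/hr
Rate = 105954.5 ng/hr ÷ 4842.975 ng/mL = 21.87799 mL/hr
Time remaining = 68.28447 mL ÷ 21.87799 mL/hr = 3.12115 hr

3.1 hours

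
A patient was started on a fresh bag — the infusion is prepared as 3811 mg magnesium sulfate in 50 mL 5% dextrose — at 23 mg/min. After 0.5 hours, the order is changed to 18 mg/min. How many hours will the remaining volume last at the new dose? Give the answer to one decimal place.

2.9 hours

Initial rate:
23 mg/min × 60 min/hr = 1380 mg/hr
Concentration = 3811 mg ÷ 50 mL = 76.22 mg/mL
Rate = 1380 mg/hr ÷ 76.22 mg/mL = 18.10548 mL/hr
Volume infused so far = 18.10548 mL/hr × 0.5 hr = 9.052742 mL
Volume remaining = 50 − 9.052742 = 40.94726 mL
New rate:
18 mg/min × 60 min/hr = 1080 mg/hr
Rate = 1080 mg/hr ÷ 76.22 mg/mL = 14.16951 mL/hr
Time remaining = 40.94726 mL ÷ 14.16951 mL/hr = 2.889815 hr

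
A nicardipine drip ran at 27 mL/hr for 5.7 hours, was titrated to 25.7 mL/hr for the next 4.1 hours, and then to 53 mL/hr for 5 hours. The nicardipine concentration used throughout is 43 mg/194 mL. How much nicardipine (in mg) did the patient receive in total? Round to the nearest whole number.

Concentration = 43 mg ÷ 194 mL = 0.2216495 mg/mL
Stage 1: 27 mL/hr × 5.7 hr = 153.9 mL → 153.9 mL × 0.2216495 mg/mL = 34.11186 mg
Stage 2: 25.7 mL/hr × 4.1 hr = 105.37 mL → 105.37 mL × 0.2216495 mg/mL = 23.35521 mg
Stage 3: 53 mL/hr × 5 hr = 265 mL → 265 mL × 0.2216495 mg/mL = 58.73711 mg
Total = 34.11186 + 23.35521 + 58.73711 = 116.2042 mg

116 mg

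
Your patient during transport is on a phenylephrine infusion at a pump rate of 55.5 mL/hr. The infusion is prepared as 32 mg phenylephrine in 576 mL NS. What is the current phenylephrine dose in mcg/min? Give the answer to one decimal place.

Concentration = 32 mg ÷ 576 mL = 0.05555556 mg/mL = 55.55556 mcg/mL
Drug rate = 55.5 mL/hr × 55.55556 mcg/mL = 3083.333 mcg/hr
3083.333 mcg/hr ÷ 60 min/hr = 51.38889 mcg/min

51.4 mcg/min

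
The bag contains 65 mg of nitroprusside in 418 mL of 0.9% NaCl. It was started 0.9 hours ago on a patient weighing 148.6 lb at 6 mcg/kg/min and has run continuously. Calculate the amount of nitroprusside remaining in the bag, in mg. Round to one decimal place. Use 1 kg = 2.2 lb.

43.1 mg

Weight = 148.6 lb ÷ 2.2 lb/kg = 67.54545 kg
Dose = 6 mcg/kg/min × 67.54545 kg = 405.2727 mcg/min
405.2727 mcg/min × 60 min/hr = 24316.36 mcg/hr
Concentration = 65 mg ÷ 418 mL = 0.1555024 mg/mL = 155.5024 mcg/mL
Rate = 24316.36 mcg/hr ÷ 155.5024 mcg/mL = 156.3729 mL/hr
Volume infused = 156.3729 mL/hr × 0.9 hr = 140.7356 mL
Volume remaining = 418 − 140.7356 = 277.2644 mL
Drug remaining = 277.2644 mL × 155.5024 mcg/mL = 43115.27 mcg = 43.11527 mg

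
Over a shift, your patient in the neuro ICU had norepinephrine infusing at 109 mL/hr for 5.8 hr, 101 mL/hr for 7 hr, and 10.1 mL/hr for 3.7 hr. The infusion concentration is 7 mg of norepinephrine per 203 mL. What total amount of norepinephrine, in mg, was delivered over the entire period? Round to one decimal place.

47.5 mg

Concentration = 7 mg ÷ 203 mL = 0.03448276 mg/mL
Stage 1: 109 mL/hr × 5.8 hr = 632.2 mL → 632.2 mL × 0.03448276 mg/mL = 21.8 mg
Stage 2: 101 mL/hr × 7 hr = 707 mL → 707 mL × 0.03448276 mg/mL = 24.37931 mg
Stage 3: 10.1 mL/hr × 3.7 hr = 37.37 mL → 37.37 mL × 0.03448276 mg/mL = 1.288621 mg
Total = 21.8 + 24.37931 + 1.288621 = 47.46793 mg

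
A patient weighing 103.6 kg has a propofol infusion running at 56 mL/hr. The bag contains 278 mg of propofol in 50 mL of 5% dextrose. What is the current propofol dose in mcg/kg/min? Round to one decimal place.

Concentration = 278 mg ÷ 50 mL = 5.56 mg/mL = 5560 mcg/mL
Drug rate = 56 mL/hr × 5560 mcg/mL = 311360 mcg/hr
311360 mcg/hr ÷ 60 min/hr = 5189.333 mcg/min
5189.333 mcg/min ÷ 103.6 kg = 50.09009 mcg/kg/min

50.1 mcg/kg/min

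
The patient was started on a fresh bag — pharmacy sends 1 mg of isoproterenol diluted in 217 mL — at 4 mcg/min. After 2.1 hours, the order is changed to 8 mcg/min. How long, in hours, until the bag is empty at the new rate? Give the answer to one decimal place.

Initial rate:
4 mcg/min × 60 min/hr = 240 mcg/hr
Concentration = 1 mg ÷ 217 mL = 0.004608295 mg/mL = 4.608295 mcg/mL
Rate = 240 mcg/hr ÷ 4.608295 mcg/mL = 52.08 mL/hr
Volume infused so far = 52.08 mL/hr × 2.1 hr = 109.368 mL
Volume remaining = 217 − 109.368 = 107.632 mL
New rate:
8 mcg/min × 60 min/hr = 480 mcg/hr
Rate = 480 mcg/hr ÷ 4.608295 mcg/mL = 104.16 mL/hr
Time remaining = 107.632 mL ÷ 104.16 mL/hr = 1.033333 hr

1.0 hours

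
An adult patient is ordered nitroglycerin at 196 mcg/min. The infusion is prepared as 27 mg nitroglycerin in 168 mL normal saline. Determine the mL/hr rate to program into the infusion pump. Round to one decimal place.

196 mcg/min × 60 min/hr = 11760 mcg/hr
Concentration = 27 mg ÷ 168 mL = 0.1607143 mg/mL = 160.7143 mcg/mL
Rate = 11760 mcg/hr ÷ 160.7143 mcg/mL = 73.17333 mL/hr

73.2 mL/hr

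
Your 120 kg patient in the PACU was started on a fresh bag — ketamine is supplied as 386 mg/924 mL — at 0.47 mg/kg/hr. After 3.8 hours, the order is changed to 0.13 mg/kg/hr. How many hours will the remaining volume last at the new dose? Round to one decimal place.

11.0 hours

Initial rate:
Dose = 0.47 mg/kg/hr × 120 kg = 56.4 mg/hr
Concentration = 386 mg ÷ 924 mL = 0.4177489 mg/mL
Rate = 56.4 mg/hr ÷ 0.4177489 mg/mL = 135.0093 mL/hr
Volume infused so far = 135.0093 mL/hr × 3.8 hr = 513.0354 mL
Volume remaining = 924 − 513.0354 = 410.9646 mL
New rate:
Dose = 0.13 mg/kg/hr × 120 kg = 15.6 mg/hr
Rate = 15.6 mg/hr ÷ 0.4177489 mg/mL = 37.34301 mL/hr
Time remaining = 410.9646 mL ÷ 37.34301 mL/hr = 11.00513 hr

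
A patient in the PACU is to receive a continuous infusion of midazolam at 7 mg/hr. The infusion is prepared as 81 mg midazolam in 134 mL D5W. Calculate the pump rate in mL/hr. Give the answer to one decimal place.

Concentration = 81 mg ÷ 134 mL = 0.6044776 mg/mL
Rate = 7 mg/hr ÷ 0.6044776 mg/mL = 11.58025 mL/hr

11.6 mL/hr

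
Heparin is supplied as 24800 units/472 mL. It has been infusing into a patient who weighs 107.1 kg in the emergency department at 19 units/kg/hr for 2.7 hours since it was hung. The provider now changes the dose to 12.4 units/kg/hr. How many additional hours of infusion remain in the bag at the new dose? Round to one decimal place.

14.5 hours

Initial rate:
Dose = 19 units/kg/hr × 107.1 kg = 2034.9 units/hr
Concentration = 24800 units ÷ 472 mL = 52.54237 units/mL
Rate = 2034.9 units/hr ÷ 52.54237 units/mL = 38.72874 mL/hr
Volume infused so far = 38.72874 mL/hr × 2.7 hr = 104.5676 mL
Volume remaining = 472 − 104.5676 = 367.4324 mL
New rate:
Dose = 12.4 units/kg/hr × 107.1 kg = 1328.04 units/hr
Rate = 1328.04 units/hr ÷ 52.54237 units/mL = 25.2756 mL/hr
Time remaining = 367.4324 mL ÷ 25.2756 mL/hr = 14.53704 hr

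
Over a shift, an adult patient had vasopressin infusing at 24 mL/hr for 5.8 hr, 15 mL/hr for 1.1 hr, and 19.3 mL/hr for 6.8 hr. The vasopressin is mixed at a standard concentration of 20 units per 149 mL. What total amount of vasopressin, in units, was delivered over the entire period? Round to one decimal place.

Concentration = 20 units ÷ 149 mL = 0.1342282 units/mL
Stage 1: 24 mL/hr × 5.8 hr = 139.2 mL → 139.2 mL × 0.1342282 units/mL = 18.68456 units
Stage 2: 15 mL/hr × 1.1 hr = 16.5 mL → 16.5 mL × 0.1342282 units/mL = 2.214765 units
Stage 3: 19.3 mL/hr × 6.8 hr = 131.24 mL → 131.24 mL × 0.1342282 units/mL = 17.61611 units
Total = 18.68456 + 2.214765 + 17.61611 = 38.51544 units

38.5 units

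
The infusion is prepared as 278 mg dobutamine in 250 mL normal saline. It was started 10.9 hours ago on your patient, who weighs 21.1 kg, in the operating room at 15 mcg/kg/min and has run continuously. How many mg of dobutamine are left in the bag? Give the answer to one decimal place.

71.0 mg

Dose = 15 mcg/kg/min × 21.1 kg = 316.5 mcg/min
316.5 mcg/min × 60 min/hr = 18990 mcg/hr
Concentration = 278 mg ÷ 250 mL = 1.112 mg/mL = 1112 mcg/mL
Rate = 18990 mcg/hr ÷ 1112 mcg/mL = 17.07734 mL/hr
Volume infused = 17.07734 mL/hr × 10.9 hr = 186.143 mL
Volume remaining = 250 − 186.143 = 63.85701 mL
Drug remaining = 63.85701 mL × 1112 mcg/mL = 71009 mcg = 71.009 mg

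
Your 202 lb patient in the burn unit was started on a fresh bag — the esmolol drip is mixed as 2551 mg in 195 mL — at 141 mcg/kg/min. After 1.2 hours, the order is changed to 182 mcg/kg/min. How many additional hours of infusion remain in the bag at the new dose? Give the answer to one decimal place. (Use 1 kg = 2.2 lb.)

1.6 hours

Initial rate:
Weight = 202 lb ÷ 2.2 lb/kg = 91.81818 kg
Dose = 141 mcg/kg/min × 91.81818 kg = 12946.36 mcg/min
12946.36 mcg/min × 60 min/hr = 776781.8 mcg/hr
Concentration = 2551 mg ÷ 195 mL = 13.08205 mg/mL = 13082.05 mcg/mL
Rate = 776781.8 mcg/hr ÷ 13082.05 mcg/mL = 59.37768 mL/hr
Volume infused so far = 59.37768 mL/hr × 1.2 hr = 71.25321 mL
Volume remaining = 195 − 71.25321 = 123.7468 mL
New rate:
Dose = 182 mcg/kg/min × 91.81818 kg = 16710.91 mcg/min
16710.91 mcg/min × 60 min/hr = 1002655 mcg/hr
Rate = 1002655 mcg/hr ÷ 13082.05 mcg/mL = 76.64353 mL/hr
Time remaining = 123.7468 mL ÷ 76.64353 mL/hr = 1.614576 hr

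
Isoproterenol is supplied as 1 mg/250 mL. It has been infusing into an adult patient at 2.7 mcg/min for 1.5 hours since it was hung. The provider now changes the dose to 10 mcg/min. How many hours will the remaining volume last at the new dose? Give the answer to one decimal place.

1.3 hours

Initial rate:
2.7 mcg/min × 60 min/hr = 162 mcg/hr
Concentration = 1 mg ÷ 250 mL = 0.004 mg/mL = 4 mcg/mL
Rate = 162 mcg/hr ÷ 4 mcg/mL = 40.5 mL/hr
Volume infused so far = 40.5 mL/hr × 1.5 hr = 60.75 mL
Volume remaining = 250 − 60.75 = 189.25 mL
New rate:
10 mcg/min × 60 min/hr = 600 mcg/hr
Rate = 600 mcg/hr ÷ 4 mcg/mL = 150 mL/hr
Time remaining = 189.25 mL ÷ 150 mL/hr = 1.261667 hr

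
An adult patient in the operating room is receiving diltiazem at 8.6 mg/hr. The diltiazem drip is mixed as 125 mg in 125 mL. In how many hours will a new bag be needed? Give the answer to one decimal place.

14.5 hours

Concentration = 125 mg ÷ 125 mL = 1 mg/mL
Rate = 8.6 mg/hr ÷ 1 mg/mL = 8.6 mL/hr
Duration = 125 mL ÷ 8.6 mL/hr = 14.53488 hr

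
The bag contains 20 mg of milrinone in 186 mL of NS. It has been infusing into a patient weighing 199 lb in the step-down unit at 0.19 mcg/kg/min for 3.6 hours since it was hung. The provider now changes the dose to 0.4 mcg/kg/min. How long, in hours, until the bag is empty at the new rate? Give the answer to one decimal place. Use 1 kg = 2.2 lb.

Initial rate:
Weight = 199 lb ÷ 2.2 lb/kg = 90.45455 kg
Dose = 0.19 mcg/kg/min × 90.45455 kg = 17.18636 mcg/min
17.18636 mcg/min × 60 min/hr = 1031.182 mcg/hr
Concentration = 20 mg ÷ 186 mL = 0.1075269 mg/mL = 107.5269 mcg/mL
Rate = 1031.182 mcg/hr ÷ 107.5269 mcg/mL = 9.589991 mL/hr
Volume infused so far = 9.589991 mL/hr × 3.6 hr = 34.52397 mL
Volume remaining = 186 − 34.52397 = 151.476 mL
New rate:
Dose = 0.4 mcg/kg/min × 90.45455 kg = 36.18182 mcg/min
36.18182 mcg/min × 60 min/hr = 2170.909 mcg/hr
Rate = 2170.909 mcg/hr ÷ 107.5269 mcg/mL = 20.18945 mL/hr
Time remaining = 151.476 mL ÷ 20.18945 mL/hr = 7.50273 hr

7.5 hours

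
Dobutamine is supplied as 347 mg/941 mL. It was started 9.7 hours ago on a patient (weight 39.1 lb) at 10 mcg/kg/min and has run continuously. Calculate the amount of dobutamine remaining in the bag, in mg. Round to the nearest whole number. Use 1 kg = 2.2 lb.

244 mg

Weight = 39.1 lb ÷ 2.2 lb/kg = 17.77273 kg
Dose = 10 mcg/kg/min × 17.77273 kg = 177.7273 mcg/min
177.7273 mcg/min × 60 min/hr = 10663.64 mcg/hr
Concentration = 347 mg ÷ 941 mL = 0.3687566 mg/mL = 368.7566 mcg/mL
Rate = 10663.64 mcg/hr ÷ 368.7566 mcg/mL = 28.91782 mL/hr
Volume infused = 28.91782 mL/hr × 9.7 hr = 280.5028 mL
Volume remaining = 941 − 280.5028 = 660.4972 mL
Drug remaining = 660.4972 mL × 368.7566 mcg/mL = 243562.7 mcg = 243.5627 mg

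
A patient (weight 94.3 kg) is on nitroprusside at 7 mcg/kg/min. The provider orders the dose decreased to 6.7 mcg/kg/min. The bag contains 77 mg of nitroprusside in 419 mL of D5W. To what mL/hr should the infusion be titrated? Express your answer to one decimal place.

Dose = 6.7 mcg/kg/min × 94.3 kg = 631.81 mcg/min
631.81 mcg/min × 60 min/hr = 37908.6 mcg/hr
Concentration = 77 mg ÷ 419 mL = 0.1837709 mg/mL = 183.7709 mcg/mL
Rate = 37908.6 mcg/hr ÷ 183.7709 mcg/mL = 206.2819 mL/hr

206.3 mL/hr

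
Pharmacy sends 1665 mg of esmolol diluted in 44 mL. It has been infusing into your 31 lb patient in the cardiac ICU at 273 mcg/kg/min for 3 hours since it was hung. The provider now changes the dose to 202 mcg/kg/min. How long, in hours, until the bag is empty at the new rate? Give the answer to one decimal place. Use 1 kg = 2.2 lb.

5.7 hours

Initial rate:
Weight = 31 lb ÷ 2.2 lb/kg = 14.09091 kg
Dose = 273 mcg/kg/min × 14.09091 kg = 3846.818 mcg/min
3846.818 mcg/min × 60 min/hr = 230809.1 mcg/hr
Concentration = 1665 mg ÷ 44 mL = 37.84091 mg/mL = 37840.91 mcg/mL
Rate = 230809.1 mcg/hr ÷ 37840.91 mcg/mL = 6.099459 mL/hr
Volume infused so far = 6.099459 mL/hr × 3 hr = 18.29838 mL
Volume remaining = 44 − 18.29838 = 25.70162 mL
New rate:
Dose = 202 mcg/kg/min × 14.09091 kg = 2846.364 mcg/min
2846.364 mcg/min × 60 min/hr = 170781.8 mcg/hr
Rate = 170781.8 mcg/hr ÷ 37840.91 mcg/mL = 4.513153 mL/hr
Time remaining = 25.70162 mL ÷ 4.513153 mL/hr = 5.694826 hr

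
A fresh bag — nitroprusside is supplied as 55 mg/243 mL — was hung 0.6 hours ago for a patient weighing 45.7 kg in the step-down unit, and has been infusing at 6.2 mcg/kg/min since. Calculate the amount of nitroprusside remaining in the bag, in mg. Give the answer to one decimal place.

Dose = 6.2 mcg/kg/min × 45.7 kg = 283.34 mcg/min
283.34 mcg/min × 60 min/hr = 17000.4 mcg/hr
Concentration = 55 mg ÷ 243 mL = 0.2263374 mg/mL = 226.3374 mcg/mL
Rate = 17000.4 mcg/hr ÷ 226.3374 mcg/mL = 75.11086 mL/hr
Volume infused = 75.11086 mL/hr × 0.6 hr = 45.06651 mL
Volume remaining = 243 − 45.06651 = 197.9335 mL
Drug remaining = 197.9335 mL × 226.3374 mcg/mL = 44799.76 mcg = 44.79976 mg

44.8 mg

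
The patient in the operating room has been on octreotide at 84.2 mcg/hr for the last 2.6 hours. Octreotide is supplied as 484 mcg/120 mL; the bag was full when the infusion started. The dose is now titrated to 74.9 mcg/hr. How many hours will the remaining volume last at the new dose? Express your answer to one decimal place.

Initial rate:
Concentration = 484 mcg ÷ 120 mL = 4.033333 mcg/mL
Rate = 84.2 mcg/hr ÷ 4.033333 mcg/mL = 20.87603 mL/hr
Volume infused so far = 20.87603 mL/hr × 2.6 hr = 54.27769 mL
Volume remaining = 120 − 54.27769 = 65.72231 mL
New rate:
Rate = 74.9 mcg/hr ÷ 4.033333 mcg/mL = 18.57025 mL/hr
Time remaining = 65.72231 mL ÷ 18.57025 mL/hr = 3.539119 hr

3.5 hours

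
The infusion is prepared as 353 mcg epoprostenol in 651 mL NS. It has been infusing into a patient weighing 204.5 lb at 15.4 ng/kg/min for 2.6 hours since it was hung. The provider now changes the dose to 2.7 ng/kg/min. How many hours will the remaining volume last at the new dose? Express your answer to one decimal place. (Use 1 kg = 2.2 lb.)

Initial rate:
Weight = 204.5 lb ÷ 2.2 lb/kg = 92.95455 kg
Dose = 15.4 ng/kg/min × 92.95455 kg = 1431.5 ng/min
1431.5 ng/min × 60 min/hr = 85890 ng/hr
Concentration = 353 mcg ÷ 651 mL = 0.5422427 mcg/mL = 542.2427 ng/mL
Rate = 85890 ng/hr ÷ 542.2427 ng/mL = 158.3977 mL/hr
Volume infused so far = 158.3977 mL/hr × 2.6 hr = 411.834 mL
Volume remaining = 651 − 411.834 = 239.166 mL
New rate:
Dose = 2.7 ng/kg/min × 92.95455 kg = 250.9773 ng/min
250.9773 ng/min × 60 min/hr = 15058.64 ng/hr
Rate = 15058.64 ng/hr ÷ 542.2427 ng/mL = 27.77103 mL/hr
Time remaining = 239.166 mL ÷ 27.77103 mL/hr = 8.612068 hr

8.6 hours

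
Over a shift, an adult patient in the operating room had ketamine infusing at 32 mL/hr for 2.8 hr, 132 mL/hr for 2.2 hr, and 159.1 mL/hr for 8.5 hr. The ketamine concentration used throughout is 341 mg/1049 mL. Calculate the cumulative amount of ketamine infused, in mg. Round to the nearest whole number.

563 mg

Concentration = 341 mg ÷ 1049 mL = 0.3250715 mg/mL
Stage 1: 32 mL/hr × 2.8 hr = 89.6 mL → 89.6 mL × 0.3250715 mg/mL = 29.12641 mg
Stage 2: 132 mL/hr × 2.2 hr = 290.4 mL → 290.4 mL × 0.3250715 mg/mL = 94.40076 mg
Stage 3: 159.1 mL/hr × 8.5 hr = 1352.35 mL → 1352.35 mL × 0.3250715 mg/mL = 439.6104 mg
Total = 29.12641 + 94.40076 + 439.6104 = 563.1376 mg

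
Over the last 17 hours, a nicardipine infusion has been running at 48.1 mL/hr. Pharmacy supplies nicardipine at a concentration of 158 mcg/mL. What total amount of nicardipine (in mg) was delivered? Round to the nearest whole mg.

Concentration = 158 mcg/mL = 0.158 mg/mL
Drug rate = 48.1 mL/hr × 0.158 mg/mL = 7.5998 mg/hr
Total = 7.5998 mg/hr × 17 hr = 129.1966 mg

129 mg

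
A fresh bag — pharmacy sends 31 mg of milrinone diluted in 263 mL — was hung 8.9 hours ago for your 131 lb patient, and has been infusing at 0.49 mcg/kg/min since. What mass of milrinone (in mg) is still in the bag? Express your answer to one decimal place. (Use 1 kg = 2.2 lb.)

Weight = 131 lb ÷ 2.2 lb/kg = 59.54545 kg
Dose = 0.49 mcg/kg/min × 59.54545 kg = 29.17727 mcg/min
29.17727 mcg/min × 60 min/hr = 1750.636 mcg/hr
Concentration = 31 mg ÷ 263 mL = 0.1178707 mg/mL = 117.8707 mcg/mL
Rate = 1750.636 mcg/hr ÷ 117.8707 mcg/mL = 14.85217 mL/hr
Volume infused = 14.85217 mL/hr × 8.9 hr = 132.1843 mL
Volume remaining = 263 − 132.1843 = 130.8157 mL
Drug remaining = 130.8157 mL × 117.8707 mcg/mL = 15419.34 mcg = 15.41934 mg

15.4 mg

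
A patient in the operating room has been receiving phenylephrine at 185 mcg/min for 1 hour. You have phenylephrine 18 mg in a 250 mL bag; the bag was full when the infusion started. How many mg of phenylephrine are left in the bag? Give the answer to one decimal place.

6.9 mg

185 mcg/min × 60 min/hr = 11100 mcg/hr
Concentration = 18 mg ÷ 250 mL = 0.072 mg/mL = 72 mcg/mL
Rate = 11100 mcg/hr ÷ 72 mcg/mL = 154.1667 mL/hr
Volume infused = 154.1667 mL/hr × 1 hr = 154.1667 mL
Volume remaining = 250 − 154.1667 = 95.83333 mL
Drug remaining = 95.83333 mL × 72 mcg/mL = 6900 mcg = 6.9 mg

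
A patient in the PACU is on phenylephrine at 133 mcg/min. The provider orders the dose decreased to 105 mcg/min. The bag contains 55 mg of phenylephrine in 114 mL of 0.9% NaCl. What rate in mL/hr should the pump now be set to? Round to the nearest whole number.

105 mcg/min × 60 min/hr = 6300 mcg/hr
Concentration = 55 mg ÷ 114 mL = 0.4824561 mg/mL = 482.4561 mcg/mL
Rate = 6300 mcg/hr ÷ 482.4561 mcg/mL = 13.05818 mL/hr

13 mL/hr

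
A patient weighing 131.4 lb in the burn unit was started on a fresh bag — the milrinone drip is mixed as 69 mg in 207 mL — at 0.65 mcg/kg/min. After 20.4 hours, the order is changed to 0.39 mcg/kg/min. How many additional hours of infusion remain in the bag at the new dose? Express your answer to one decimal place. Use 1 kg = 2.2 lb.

Initial rate:
Weight = 131.4 lb ÷ 2.2 lb/kg = 59.72727 kg
Dose = 0.65 mcg/kg/min × 59.72727 kg = 38.82273 mcg/min
38.82273 mcg/min × 60 min/hr = 2329.364 mcg/hr
Concentration = 69 mg ÷ 207 mL = 0.3333333 mg/mL = 333.3333 mcg/mL
Rate = 2329.364 mcg/hr ÷ 333.3333 mcg/mL = 6.988091 mL/hr
Volume infused so far = 6.988091 mL/hr × 20.4 hr = 142.5571 mL
Volume remaining = 207 − 142.5571 = 64.44295 mL
New rate:
Dose = 0.39 mcg/kg/min × 59.72727 kg = 23.29364 mcg/min
23.29364 mcg/min × 60 min/hr = 1397.618 mcg/hr
Rate = 1397.618 mcg/hr ÷ 333.3333 mcg/mL = 4.192855 mL/hr
Time remaining = 64.44295 mL ÷ 4.192855 mL/hr = 15.36971 hr

15.4 hours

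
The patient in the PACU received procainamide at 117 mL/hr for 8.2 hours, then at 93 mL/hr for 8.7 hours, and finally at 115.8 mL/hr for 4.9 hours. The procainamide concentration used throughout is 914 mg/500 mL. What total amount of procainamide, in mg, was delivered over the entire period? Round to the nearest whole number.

4270 mg

Concentration = 914 mg ÷ 500 mL = 1.828 mg/mL
Stage 1: 117 mL/hr × 8.2 hr = 959.4 mL → 959.4 mL × 1.828 mg/mL = 1753.783 mg
Stage 2: 93 mL/hr × 8.7 hr = 809.1 mL → 809.1 mL × 1.828 mg/mL = 1479.035 mg
Stage 3: 115.8 mL/hr × 4.9 hr = 567.42 mL → 567.42 mL × 1.828 mg/mL = 1037.244 mg
Total = 1753.783 + 1479.035 + 1037.244 = 4270.062 mg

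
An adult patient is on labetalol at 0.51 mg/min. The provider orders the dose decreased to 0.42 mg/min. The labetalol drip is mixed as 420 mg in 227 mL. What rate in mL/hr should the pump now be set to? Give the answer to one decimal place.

0.42 mg/min × 60 min/hr = 25.2 mg/hr
Concentration = 420 mg ÷ 227 mL = 1.85022 mg/mL
Rate = 25.2 mg/hr ÷ 1.85022 mg/mL = 13.62 mL/hr

13.6 mL/hr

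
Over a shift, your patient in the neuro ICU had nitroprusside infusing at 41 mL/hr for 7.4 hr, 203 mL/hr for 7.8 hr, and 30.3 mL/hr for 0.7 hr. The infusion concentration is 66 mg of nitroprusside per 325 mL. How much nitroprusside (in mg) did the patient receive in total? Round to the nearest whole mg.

Concentration = 66 mg ÷ 325 mL = 0.2030769 mg/mL
Stage 1: 41 mL/hr × 7.4 hr = 303.4 mL → 303.4 mL × 0.2030769 mg/mL = 61.61354 mg
Stage 2: 203 mL/hr × 7.8 hr = 1583.4 mL → 1583.4 mL × 0.2030769 mg/mL = 321.552 mg
Stage 3: 30.3 mL/hr × 0.7 hr = 21.21 mL → 21.21 mL × 0.2030769 mg/mL = 4.307262 mg
Total = 61.61354 + 321.552 + 4.307262 = 387.4728 mg

387 mg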